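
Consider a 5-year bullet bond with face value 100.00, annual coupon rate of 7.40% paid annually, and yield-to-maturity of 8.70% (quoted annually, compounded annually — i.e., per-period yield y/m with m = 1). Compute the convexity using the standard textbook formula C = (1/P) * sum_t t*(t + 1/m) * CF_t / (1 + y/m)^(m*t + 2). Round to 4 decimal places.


Coupon per period c = face * coupon_rate / m = 7.400000
Periods per year m = 1; per-period yield y/m = 0.087000
Number of cashflows N = 5
Cashflows (t years, CF_t, discount factor 1/(1+y/m)^(m*t), PV):
  t = 1.0000: CF_t = 7.400000, DF = 0.919963, PV = 6.807728
  t = 2.0000: CF_t = 7.400000, DF = 0.846332, PV = 6.262859
  t = 3.0000: CF_t = 7.400000, DF = 0.778595, PV = 5.761600
  t = 4.0000: CF_t = 7.400000, DF = 0.716278, PV = 5.300460
  t = 5.0000: CF_t = 107.400000, DF = 0.658950, PV = 70.771200
Price P = sum_t PV_t = 94.903846
Convexity numerator sum_t t*(t + 1/m) * CF_t / (1+y/m)^(m*t + 2):
  t = 1.0000: term = 11.523200
  t = 2.0000: term = 31.802759
  t = 3.0000: term = 58.514735
  t = 4.0000: term = 89.719005
  t = 5.0000: term = 1796.878563
Convexity = (1/P) * sum = 1988.438262 / 94.903846 = 20.952136

Answer: Convexity = 20.9521


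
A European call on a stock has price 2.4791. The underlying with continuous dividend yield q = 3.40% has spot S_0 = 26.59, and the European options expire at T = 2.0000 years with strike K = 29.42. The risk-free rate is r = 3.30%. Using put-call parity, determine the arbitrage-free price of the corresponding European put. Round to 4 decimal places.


Answer: Put price = 5.1781

Derivation:
Put-call parity: C - P = S_0 * exp(-qT) - K * exp(-rT).
S_0 * exp(-qT) = 26.5900 * 0.93426047 = 24.84198599
K * exp(-rT) = 29.4200 * 0.93613086 = 27.54097003
P = C - S*exp(-qT) + K*exp(-rT)
P = 2.4791 - 24.84198599 + 27.54097003 = 5.1781


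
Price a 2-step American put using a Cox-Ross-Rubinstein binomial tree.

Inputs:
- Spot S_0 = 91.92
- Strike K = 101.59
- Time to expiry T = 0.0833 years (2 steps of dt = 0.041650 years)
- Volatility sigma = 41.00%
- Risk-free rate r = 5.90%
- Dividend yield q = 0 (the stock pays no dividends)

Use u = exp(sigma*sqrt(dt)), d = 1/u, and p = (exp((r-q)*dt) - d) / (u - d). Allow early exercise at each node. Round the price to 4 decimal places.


dt = T/N = 0.041650
u = exp(sigma*sqrt(dt)) = 1.087275; d = 1/u = 0.919731
p = (exp((r-q)*dt) - d) / (u - d) = 0.493779
Discount per step: exp(-r*dt) = 0.997546
Stock lattice S(k, i) with i counting down-moves:
  k=0: S(0,0) = 91.9200
  k=1: S(1,0) = 99.9423; S(1,1) = 84.5417
  k=2: S(2,0) = 108.6647; S(2,1) = 91.9200; S(2,2) = 77.7556
Terminal payoffs V(N, i) = max(K - S_T, 0):
  V(2,0) = 0.000000; V(2,1) = 9.670000; V(2,2) = 23.834420
Backward induction: V(k, i) = exp(-r*dt) * [p * V(k+1, i) + (1-p) * V(k+1, i+1)]; then take max(V_cont, immediate exercise) for American.
  V(1,0) = exp(-r*dt) * [p*0.000000 + (1-p)*9.670000] = 4.883146; exercise = 1.647723; V(1,0) = max -> 4.883146
  V(1,1) = exp(-r*dt) * [p*9.670000 + (1-p)*23.834420] = 16.799001; exercise = 17.048336; V(1,1) = max -> 17.048336
  V(0,0) = exp(-r*dt) * [p*4.883146 + (1-p)*17.048336] = 11.014326; exercise = 9.670000; V(0,0) = max -> 11.014326

Answer: Price = V(0,0) = 11.0143


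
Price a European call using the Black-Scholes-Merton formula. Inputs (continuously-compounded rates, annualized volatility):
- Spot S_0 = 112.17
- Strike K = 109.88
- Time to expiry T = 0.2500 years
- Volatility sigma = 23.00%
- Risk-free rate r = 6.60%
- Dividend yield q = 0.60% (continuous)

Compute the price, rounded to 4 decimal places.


Answer: Price = 7.2457

Derivation:
d1 = (ln(S/K) + (r - q + 0.5*sigma^2) * T) / (sigma * sqrt(T)) = 0.36729753
d2 = d1 - sigma * sqrt(T) = 0.25229753
exp(-rT) = 0.98363538; exp(-qT) = 0.99850112
C = S_0 * exp(-qT) * N(d1) - K * exp(-rT) * N(d2)
N(d1) = 0.64330145; N(d2) = 0.59959445
C = 112.1700 * 0.99850112 * 0.64330145 - 109.8800 * 0.98363538 * 0.59959445 = 7.2457


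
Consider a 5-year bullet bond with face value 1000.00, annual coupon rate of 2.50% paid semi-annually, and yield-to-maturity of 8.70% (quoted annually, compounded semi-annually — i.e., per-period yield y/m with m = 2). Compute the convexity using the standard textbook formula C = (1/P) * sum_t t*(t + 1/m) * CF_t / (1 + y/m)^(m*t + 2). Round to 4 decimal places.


Answer: Convexity = 23.1233

Derivation:
Coupon per period c = face * coupon_rate / m = 12.500000
Periods per year m = 2; per-period yield y/m = 0.043500
Number of cashflows N = 10
Cashflows (t years, CF_t, discount factor 1/(1+y/m)^(m*t), PV):
  t = 0.5000: CF_t = 12.500000, DF = 0.958313, PV = 11.978917
  t = 1.0000: CF_t = 12.500000, DF = 0.918365, PV = 11.479556
  t = 1.5000: CF_t = 12.500000, DF = 0.880081, PV = 11.001012
  t = 2.0000: CF_t = 12.500000, DF = 0.843393, PV = 10.542417
  t = 2.5000: CF_t = 12.500000, DF = 0.808235, PV = 10.102939
  t = 3.0000: CF_t = 12.500000, DF = 0.774543, PV = 9.681782
  t = 3.5000: CF_t = 12.500000, DF = 0.742254, PV = 9.278181
  t = 4.0000: CF_t = 12.500000, DF = 0.711312, PV = 8.891405
  t = 4.5000: CF_t = 12.500000, DF = 0.681660, PV = 8.520752
  t = 5.0000: CF_t = 1012.500000, DF = 0.653244, PV = 661.409606
Price P = sum_t PV_t = 752.886568
Convexity numerator sum_t t*(t + 1/m) * CF_t / (1+y/m)^(m*t + 2):
  t = 0.5000: term = 5.500506
  t = 1.0000: term = 15.813626
  t = 1.5000: term = 30.308818
  t = 2.0000: term = 48.408909
  t = 2.5000: term = 69.586357
  t = 3.0000: term = 93.359751
  t = 3.5000: term = 119.290530
  t = 4.0000: term = 146.979912
  t = 4.5000: term = 176.066019
  t = 5.0000: term = 16703.915521
Convexity = (1/P) * sum = 17409.229949 / 752.886568 = 23.123311


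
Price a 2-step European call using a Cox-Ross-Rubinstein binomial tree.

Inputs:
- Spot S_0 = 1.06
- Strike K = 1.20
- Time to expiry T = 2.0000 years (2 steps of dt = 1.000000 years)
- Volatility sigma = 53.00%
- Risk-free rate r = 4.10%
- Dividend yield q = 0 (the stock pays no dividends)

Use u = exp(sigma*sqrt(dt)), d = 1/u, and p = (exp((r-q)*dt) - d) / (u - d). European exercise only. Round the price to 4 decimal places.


Answer: Price = V(0,0) = 0.2855

Derivation:
dt = T/N = 1.000000
u = exp(sigma*sqrt(dt)) = 1.698932; d = 1/u = 0.588605
p = (exp((r-q)*dt) - d) / (u - d) = 0.408210
Discount per step: exp(-r*dt) = 0.959829
Stock lattice S(k, i) with i counting down-moves:
  k=0: S(0,0) = 1.0600
  k=1: S(1,0) = 1.8009; S(1,1) = 0.6239
  k=2: S(2,0) = 3.0596; S(2,1) = 1.0600; S(2,2) = 0.3672
Terminal payoffs V(N, i) = max(S_T - K, 0):
  V(2,0) = 1.859553; V(2,1) = 0.000000; V(2,2) = 0.000000
Backward induction: V(k, i) = exp(-r*dt) * [p * V(k+1, i) + (1-p) * V(k+1, i+1)].
  V(1,0) = exp(-r*dt) * [p*1.859553 + (1-p)*0.000000] = 0.728596
  V(1,1) = exp(-r*dt) * [p*0.000000 + (1-p)*0.000000] = 0.000000
  V(0,0) = exp(-r*dt) * [p*0.728596 + (1-p)*0.000000] = 0.285473


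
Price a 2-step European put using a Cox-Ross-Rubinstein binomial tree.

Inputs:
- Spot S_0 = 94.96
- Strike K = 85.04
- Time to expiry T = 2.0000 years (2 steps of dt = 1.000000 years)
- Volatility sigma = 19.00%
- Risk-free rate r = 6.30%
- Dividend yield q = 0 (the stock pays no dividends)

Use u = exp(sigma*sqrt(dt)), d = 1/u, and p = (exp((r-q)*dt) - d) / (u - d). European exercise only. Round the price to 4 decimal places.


Answer: Price = V(0,0) = 2.5221

Derivation:
dt = T/N = 1.000000
u = exp(sigma*sqrt(dt)) = 1.209250; d = 1/u = 0.826959
p = (exp((r-q)*dt) - d) / (u - d) = 0.622740
Discount per step: exp(-r*dt) = 0.938943
Stock lattice S(k, i) with i counting down-moves:
  k=0: S(0,0) = 94.9600
  k=1: S(1,0) = 114.8303; S(1,1) = 78.5280
  k=2: S(2,0) = 138.8585; S(2,1) = 94.9600; S(2,2) = 64.9395
Terminal payoffs V(N, i) = max(K - S_T, 0):
  V(2,0) = 0.000000; V(2,1) = 0.000000; V(2,2) = 20.100521
Backward induction: V(k, i) = exp(-r*dt) * [p * V(k+1, i) + (1-p) * V(k+1, i+1)].
  V(1,0) = exp(-r*dt) * [p*0.000000 + (1-p)*0.000000] = 0.000000
  V(1,1) = exp(-r*dt) * [p*0.000000 + (1-p)*20.100521] = 7.120116
  V(0,0) = exp(-r*dt) * [p*0.000000 + (1-p)*7.120116] = 2.522127


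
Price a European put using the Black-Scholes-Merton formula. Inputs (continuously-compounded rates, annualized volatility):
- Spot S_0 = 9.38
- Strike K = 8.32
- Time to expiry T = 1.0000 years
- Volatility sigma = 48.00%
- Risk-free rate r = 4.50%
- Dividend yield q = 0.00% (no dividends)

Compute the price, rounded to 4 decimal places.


d1 = (ln(S/K) + (r - q + 0.5*sigma^2) * T) / (sigma * sqrt(T)) = 0.58357814
d2 = d1 - sigma * sqrt(T) = 0.10357814
exp(-rT) = 0.95599748; exp(-qT) = 1.00000000
P = K * exp(-rT) * N(-d2) - S_0 * exp(-qT) * N(-d1)
N(-d1) = 0.27975208; N(-d2) = 0.45875207
P = 8.3200 * 0.95599748 * 0.45875207 - 9.3800 * 1.00000000 * 0.27975208 = 1.0248

Answer: Price = 1.0248


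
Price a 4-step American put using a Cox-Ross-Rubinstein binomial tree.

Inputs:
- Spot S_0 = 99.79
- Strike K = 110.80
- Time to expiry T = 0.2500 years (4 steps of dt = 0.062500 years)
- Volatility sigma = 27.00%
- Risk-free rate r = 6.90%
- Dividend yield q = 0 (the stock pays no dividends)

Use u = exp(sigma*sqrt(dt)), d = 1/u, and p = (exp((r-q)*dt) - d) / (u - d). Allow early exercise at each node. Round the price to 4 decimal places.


dt = T/N = 0.062500
u = exp(sigma*sqrt(dt)) = 1.069830; d = 1/u = 0.934728
p = (exp((r-q)*dt) - d) / (u - d) = 0.515121
Discount per step: exp(-r*dt) = 0.995697
Stock lattice S(k, i) with i counting down-moves:
  k=0: S(0,0) = 99.7900
  k=1: S(1,0) = 106.7584; S(1,1) = 93.2765
  k=2: S(2,0) = 114.2133; S(2,1) = 99.7900; S(2,2) = 87.1881
  k=3: S(3,0) = 122.1889; S(3,1) = 106.7584; S(3,2) = 93.2765; S(3,3) = 81.4971
  k=4: S(4,0) = 130.7214; S(4,1) = 114.2133; S(4,2) = 99.7900; S(4,3) = 87.1881; S(4,4) = 76.1776
Terminal payoffs V(N, i) = max(K - S_T, 0):
  V(4,0) = 0.000000; V(4,1) = 0.000000; V(4,2) = 11.010000; V(4,3) = 23.611889; V(4,4) = 34.622360
Backward induction: V(k, i) = exp(-r*dt) * [p * V(k+1, i) + (1-p) * V(k+1, i+1)]; then take max(V_cont, immediate exercise) for American.
  V(3,0) = exp(-r*dt) * [p*0.000000 + (1-p)*0.000000] = 0.000000; exercise = 0.000000; V(3,0) = max -> 0.000000
  V(3,1) = exp(-r*dt) * [p*0.000000 + (1-p)*11.010000] = 5.315550; exercise = 4.041638; V(3,1) = max -> 5.315550
  V(3,2) = exp(-r*dt) * [p*11.010000 + (1-p)*23.611889] = 17.046725; exercise = 17.523521; V(3,2) = max -> 17.523521
  V(3,3) = exp(-r*dt) * [p*23.611889 + (1-p)*34.622360] = 28.826060; exercise = 29.302856; V(3,3) = max -> 29.302856
  V(2,0) = exp(-r*dt) * [p*0.000000 + (1-p)*5.315550] = 2.566310; exercise = 0.000000; V(2,0) = max -> 2.566310
  V(2,1) = exp(-r*dt) * [p*5.315550 + (1-p)*17.523521] = 11.186598; exercise = 11.010000; V(2,1) = max -> 11.186598
  V(2,2) = exp(-r*dt) * [p*17.523521 + (1-p)*29.302856] = 23.135093; exercise = 23.611889; V(2,2) = max -> 23.611889
  V(1,0) = exp(-r*dt) * [p*2.566310 + (1-p)*11.186598] = 6.717081; exercise = 4.041638; V(1,0) = max -> 6.717081
  V(1,1) = exp(-r*dt) * [p*11.186598 + (1-p)*23.611889] = 17.137302; exercise = 17.523521; V(1,1) = max -> 17.523521
  V(0,0) = exp(-r*dt) * [p*6.717081 + (1-p)*17.523521] = 11.905449; exercise = 11.010000; V(0,0) = max -> 11.905449

Answer: Price = V(0,0) = 11.9054


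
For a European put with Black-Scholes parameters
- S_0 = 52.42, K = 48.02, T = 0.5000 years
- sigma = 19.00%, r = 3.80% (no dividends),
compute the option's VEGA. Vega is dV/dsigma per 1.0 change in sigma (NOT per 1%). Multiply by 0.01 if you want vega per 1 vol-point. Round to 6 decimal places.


d1 = 0.8611489298; d2 = 0.7267986414
phi(d1) = 0.2753458671; exp(-qT) = 1.0000000000; exp(-rT) = 0.9811793622
Vega = S * exp(-qT) * phi(d1) * sqrt(T) = 52.4200 * 1.0000000000 * 0.2753458671 * 0.7071067812 = 10.206118

Answer: Vega = 10.206118


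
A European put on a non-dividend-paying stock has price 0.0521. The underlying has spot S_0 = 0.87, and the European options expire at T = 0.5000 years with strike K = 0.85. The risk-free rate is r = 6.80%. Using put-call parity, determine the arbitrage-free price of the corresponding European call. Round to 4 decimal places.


Answer: Call price = 0.1005

Derivation:
Put-call parity: C - P = S_0 * exp(-qT) - K * exp(-rT).
S_0 * exp(-qT) = 0.8700 * 1.00000000 = 0.87000000
K * exp(-rT) = 0.8500 * 0.96657150 = 0.82158578
C = P + S*exp(-qT) - K*exp(-rT)
C = 0.0521 + 0.87000000 - 0.82158578 = 0.1005


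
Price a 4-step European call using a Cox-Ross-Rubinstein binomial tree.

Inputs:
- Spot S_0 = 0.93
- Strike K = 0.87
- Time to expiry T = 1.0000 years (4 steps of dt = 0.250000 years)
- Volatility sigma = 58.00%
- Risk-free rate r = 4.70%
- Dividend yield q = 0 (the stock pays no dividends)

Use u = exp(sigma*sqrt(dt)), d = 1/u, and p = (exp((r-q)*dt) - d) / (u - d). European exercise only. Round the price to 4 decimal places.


dt = T/N = 0.250000
u = exp(sigma*sqrt(dt)) = 1.336427; d = 1/u = 0.748264
p = (exp((r-q)*dt) - d) / (u - d) = 0.448099
Discount per step: exp(-r*dt) = 0.988319
Stock lattice S(k, i) with i counting down-moves:
  k=0: S(0,0) = 0.9300
  k=1: S(1,0) = 1.2429; S(1,1) = 0.6959
  k=2: S(2,0) = 1.6610; S(2,1) = 0.9300; S(2,2) = 0.5207
  k=3: S(3,0) = 2.2198; S(3,1) = 1.2429; S(3,2) = 0.6959; S(3,3) = 0.3896
  k=4: S(4,0) = 2.9666; S(4,1) = 1.6610; S(4,2) = 0.9300; S(4,3) = 0.5207; S(4,4) = 0.2915
Terminal payoffs V(N, i) = max(S_T - K, 0):
  V(4,0) = 2.096638; V(4,1) = 0.791016; V(4,2) = 0.060000; V(4,3) = 0.000000; V(4,4) = 0.000000
Backward induction: V(k, i) = exp(-r*dt) * [p * V(k+1, i) + (1-p) * V(k+1, i+1)].
  V(3,0) = exp(-r*dt) * [p*2.096638 + (1-p)*0.791016] = 1.359990
  V(3,1) = exp(-r*dt) * [p*0.791016 + (1-p)*0.060000] = 0.383040
  V(3,2) = exp(-r*dt) * [p*0.060000 + (1-p)*0.000000] = 0.026572
  V(3,3) = exp(-r*dt) * [p*0.000000 + (1-p)*0.000000] = 0.000000
  V(2,0) = exp(-r*dt) * [p*1.359990 + (1-p)*0.383040] = 0.811222
  V(2,1) = exp(-r*dt) * [p*0.383040 + (1-p)*0.026572] = 0.184129
  V(2,2) = exp(-r*dt) * [p*0.026572 + (1-p)*0.000000] = 0.011768
  V(1,0) = exp(-r*dt) * [p*0.811222 + (1-p)*0.184129] = 0.459696
  V(1,1) = exp(-r*dt) * [p*0.184129 + (1-p)*0.011768] = 0.087963
  V(0,0) = exp(-r*dt) * [p*0.459696 + (1-p)*0.087963] = 0.251563

Answer: Price = V(0,0) = 0.2516


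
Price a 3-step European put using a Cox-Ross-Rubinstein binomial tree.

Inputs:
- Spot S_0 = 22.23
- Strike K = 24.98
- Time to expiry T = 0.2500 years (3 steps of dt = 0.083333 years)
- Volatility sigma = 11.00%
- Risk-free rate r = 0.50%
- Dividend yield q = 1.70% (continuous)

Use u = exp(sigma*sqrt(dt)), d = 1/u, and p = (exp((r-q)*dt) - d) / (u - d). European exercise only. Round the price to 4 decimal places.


Answer: Price = V(0,0) = 2.8131

Derivation:
dt = T/N = 0.083333
u = exp(sigma*sqrt(dt)) = 1.032264; d = 1/u = 0.968745
p = (exp((r-q)*dt) - d) / (u - d) = 0.476327
Discount per step: exp(-r*dt) = 0.999583
Stock lattice S(k, i) with i counting down-moves:
  k=0: S(0,0) = 22.2300
  k=1: S(1,0) = 22.9472; S(1,1) = 21.5352
  k=2: S(2,0) = 23.6876; S(2,1) = 22.2300; S(2,2) = 20.8621
  k=3: S(3,0) = 24.4518; S(3,1) = 22.9472; S(3,2) = 21.5352; S(3,3) = 20.2100
Terminal payoffs V(N, i) = max(K - S_T, 0):
  V(3,0) = 0.528159; V(3,1) = 2.032775; V(3,2) = 3.444807; V(3,3) = 4.769951
Backward induction: V(k, i) = exp(-r*dt) * [p * V(k+1, i) + (1-p) * V(k+1, i+1)].
  V(2,0) = exp(-r*dt) * [p*0.528159 + (1-p)*2.032775] = 1.315538
  V(2,1) = exp(-r*dt) * [p*2.032775 + (1-p)*3.444807] = 2.771064
  V(2,2) = exp(-r*dt) * [p*3.444807 + (1-p)*4.769951] = 4.137026
  V(1,0) = exp(-r*dt) * [p*1.315538 + (1-p)*2.771064] = 2.076893
  V(1,1) = exp(-r*dt) * [p*2.771064 + (1-p)*4.137026] = 3.484929
  V(0,0) = exp(-r*dt) * [p*2.076893 + (1-p)*3.484929] = 2.813072


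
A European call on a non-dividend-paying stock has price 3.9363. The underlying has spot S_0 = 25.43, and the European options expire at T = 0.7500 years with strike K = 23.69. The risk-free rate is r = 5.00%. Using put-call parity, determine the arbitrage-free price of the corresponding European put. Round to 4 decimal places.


Answer: Put price = 1.3244

Derivation:
Put-call parity: C - P = S_0 * exp(-qT) - K * exp(-rT).
S_0 * exp(-qT) = 25.4300 * 1.00000000 = 25.43000000
K * exp(-rT) = 23.6900 * 0.96319442 = 22.81807576
P = C - S*exp(-qT) + K*exp(-rT)
P = 3.9363 - 25.43000000 + 22.81807576 = 1.3244


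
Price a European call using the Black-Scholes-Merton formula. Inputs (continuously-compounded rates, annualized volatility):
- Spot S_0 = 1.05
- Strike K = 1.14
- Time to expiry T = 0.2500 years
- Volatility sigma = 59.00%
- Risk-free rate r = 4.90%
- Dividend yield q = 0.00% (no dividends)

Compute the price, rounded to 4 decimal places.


d1 = (ln(S/K) + (r - q + 0.5*sigma^2) * T) / (sigma * sqrt(T)) = -0.08974779
d2 = d1 - sigma * sqrt(T) = -0.38474779
exp(-rT) = 0.98782473; exp(-qT) = 1.00000000
C = S_0 * exp(-qT) * N(d1) - K * exp(-rT) * N(d2)
N(d1) = 0.46424382; N(d2) = 0.35021214
C = 1.0500 * 1.00000000 * 0.46424382 - 1.1400 * 0.98782473 * 0.35021214 = 0.0931

Answer: Price = 0.0931


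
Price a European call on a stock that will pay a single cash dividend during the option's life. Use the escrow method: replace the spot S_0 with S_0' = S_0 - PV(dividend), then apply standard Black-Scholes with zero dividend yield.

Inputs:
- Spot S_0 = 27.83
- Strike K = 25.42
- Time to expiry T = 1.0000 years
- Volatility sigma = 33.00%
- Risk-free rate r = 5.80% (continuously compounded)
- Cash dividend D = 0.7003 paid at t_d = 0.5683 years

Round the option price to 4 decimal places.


PV(D) = D * exp(-r * t_d) = 0.7003 * 0.96757591 = 0.67759341
S_0' = S_0 - PV(D) = 27.8300 - 0.67759341 = 27.15240659
d1 = (ln(S_0'/K) + (r + sigma^2/2)*T) / (sigma*sqrt(T)) = 0.54054369
d2 = d1 - sigma*sqrt(T) = 0.21054369
exp(-rT) = 0.94364995
N(d1) = 0.70558893; N(d2) = 0.58337832
C = S_0' * N(d1) - K * exp(-rT) * N(d2) = 27.15240659 * 0.70558893 - 25.4200 * 0.94364995 * 0.58337832 = 5.1646

Answer: Price = 5.1646


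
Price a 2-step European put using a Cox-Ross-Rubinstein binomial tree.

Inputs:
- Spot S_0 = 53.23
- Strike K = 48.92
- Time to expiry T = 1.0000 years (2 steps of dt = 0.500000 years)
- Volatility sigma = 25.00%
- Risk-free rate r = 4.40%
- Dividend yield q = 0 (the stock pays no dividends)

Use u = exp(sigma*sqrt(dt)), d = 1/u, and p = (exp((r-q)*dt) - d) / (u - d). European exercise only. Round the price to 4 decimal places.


Answer: Price = V(0,0) = 2.5608

Derivation:
dt = T/N = 0.500000
u = exp(sigma*sqrt(dt)) = 1.193365; d = 1/u = 0.837967
p = (exp((r-q)*dt) - d) / (u - d) = 0.518509
Discount per step: exp(-r*dt) = 0.978240
Stock lattice S(k, i) with i counting down-moves:
  k=0: S(0,0) = 53.2300
  k=1: S(1,0) = 63.5228; S(1,1) = 44.6050
  k=2: S(2,0) = 75.8059; S(2,1) = 53.2300; S(2,2) = 37.3775
Terminal payoffs V(N, i) = max(K - S_T, 0):
  V(2,0) = 0.000000; V(2,1) = 0.000000; V(2,2) = 11.542506
Backward induction: V(k, i) = exp(-r*dt) * [p * V(k+1, i) + (1-p) * V(k+1, i+1)].
  V(1,0) = exp(-r*dt) * [p*0.000000 + (1-p)*0.000000] = 0.000000
  V(1,1) = exp(-r*dt) * [p*0.000000 + (1-p)*11.542506] = 5.436681
  V(0,0) = exp(-r*dt) * [p*0.000000 + (1-p)*5.436681] = 2.560752


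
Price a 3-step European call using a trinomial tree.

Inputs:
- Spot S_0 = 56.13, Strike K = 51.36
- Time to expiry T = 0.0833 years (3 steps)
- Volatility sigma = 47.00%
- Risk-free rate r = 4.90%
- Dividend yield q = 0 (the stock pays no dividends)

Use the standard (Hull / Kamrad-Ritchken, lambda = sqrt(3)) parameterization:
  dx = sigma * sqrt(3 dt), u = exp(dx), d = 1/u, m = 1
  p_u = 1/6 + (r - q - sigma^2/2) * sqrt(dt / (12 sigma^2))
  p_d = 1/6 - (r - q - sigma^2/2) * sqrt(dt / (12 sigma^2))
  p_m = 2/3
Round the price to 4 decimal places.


dt = T/N = 0.027767; dx = sigma*sqrt(3*dt) = 0.135650
u = exp(dx) = 1.145281; d = 1/u = 0.873148
p_u = 0.160377, p_m = 0.666667, p_d = 0.172956
Discount per step: exp(-r*dt) = 0.998640
Stock lattice S(k, j) with j the centered position index:
  k=0: S(0,+0) = 56.1300
  k=1: S(1,-1) = 49.0098; S(1,+0) = 56.1300; S(1,+1) = 64.2846
  k=2: S(2,-2) = 42.7928; S(2,-1) = 49.0098; S(2,+0) = 56.1300; S(2,+1) = 64.2846; S(2,+2) = 73.6240
  k=3: S(3,-3) = 37.3645; S(3,-2) = 42.7928; S(3,-1) = 49.0098; S(3,+0) = 56.1300; S(3,+1) = 64.2846; S(3,+2) = 73.6240; S(3,+3) = 84.3202
Terminal payoffs V(N, j) = max(S_T - K, 0):
  V(3,-3) = 0.000000; V(3,-2) = 0.000000; V(3,-1) = 0.000000; V(3,+0) = 4.770000; V(3,+1) = 12.924632; V(3,+2) = 22.263979; V(3,+3) = 32.960158
Backward induction: V(k, j) = exp(-r*dt) * [p_u * V(k+1, j+1) + p_m * V(k+1, j) + p_d * V(k+1, j-1)]
  V(2,-2) = exp(-r*dt) * [p_u*0.000000 + p_m*0.000000 + p_d*0.000000] = 0.000000
  V(2,-1) = exp(-r*dt) * [p_u*4.770000 + p_m*0.000000 + p_d*0.000000] = 0.763960
  V(2,+0) = exp(-r*dt) * [p_u*12.924632 + p_m*4.770000 + p_d*0.000000] = 5.245678
  V(2,+1) = exp(-r*dt) * [p_u*22.263979 + p_m*12.924632 + p_d*4.770000] = 12.994370
  V(2,+2) = exp(-r*dt) * [p_u*32.960158 + p_m*22.263979 + p_d*12.924632] = 22.333703
  V(1,-1) = exp(-r*dt) * [p_u*5.245678 + p_m*0.763960 + p_d*0.000000] = 1.348759
  V(1,+0) = exp(-r*dt) * [p_u*12.994370 + p_m*5.245678 + p_d*0.763960] = 5.705486
  V(1,+1) = exp(-r*dt) * [p_u*22.333703 + p_m*12.994370 + p_d*5.245678] = 13.134125
  V(0,+0) = exp(-r*dt) * [p_u*13.134125 + p_m*5.705486 + p_d*1.348759] = 6.134998

Answer: Price = V(0,0) = 6.1350


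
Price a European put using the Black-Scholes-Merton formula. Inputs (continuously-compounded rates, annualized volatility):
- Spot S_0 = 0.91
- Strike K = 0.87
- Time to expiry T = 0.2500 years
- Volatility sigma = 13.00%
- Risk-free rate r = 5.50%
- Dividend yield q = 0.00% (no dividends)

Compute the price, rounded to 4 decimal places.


d1 = (ln(S/K) + (r - q + 0.5*sigma^2) * T) / (sigma * sqrt(T)) = 0.93559827
d2 = d1 - sigma * sqrt(T) = 0.87059827
exp(-rT) = 0.98634410; exp(-qT) = 1.00000000
P = K * exp(-rT) * N(-d2) - S_0 * exp(-qT) * N(-d1)
N(-d1) = 0.17474003; N(-d2) = 0.19198677
P = 0.8700 * 0.98634410 * 0.19198677 - 0.9100 * 1.00000000 * 0.17474003 = 0.0057

Answer: Price = 0.0057


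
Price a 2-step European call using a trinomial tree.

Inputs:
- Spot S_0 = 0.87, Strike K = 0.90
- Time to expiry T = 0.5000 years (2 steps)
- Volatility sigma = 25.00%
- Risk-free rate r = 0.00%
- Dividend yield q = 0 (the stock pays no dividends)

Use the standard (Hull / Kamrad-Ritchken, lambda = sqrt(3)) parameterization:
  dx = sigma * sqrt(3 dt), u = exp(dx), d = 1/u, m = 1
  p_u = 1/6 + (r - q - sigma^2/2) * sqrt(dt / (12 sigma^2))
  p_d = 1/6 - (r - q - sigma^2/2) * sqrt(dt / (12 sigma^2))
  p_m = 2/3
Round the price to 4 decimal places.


Answer: Price = V(0,0) = 0.0455

Derivation:
dt = T/N = 0.250000; dx = sigma*sqrt(3*dt) = 0.216506
u = exp(dx) = 1.241731; d = 1/u = 0.805327
p_u = 0.148624, p_m = 0.666667, p_d = 0.184709
Discount per step: exp(-r*dt) = 1.000000
Stock lattice S(k, j) with j the centered position index:
  k=0: S(0,+0) = 0.8700
  k=1: S(1,-1) = 0.7006; S(1,+0) = 0.8700; S(1,+1) = 1.0803
  k=2: S(2,-2) = 0.5642; S(2,-1) = 0.7006; S(2,+0) = 0.8700; S(2,+1) = 1.0803; S(2,+2) = 1.3414
Terminal payoffs V(N, j) = max(S_T - K, 0):
  V(2,-2) = 0.000000; V(2,-1) = 0.000000; V(2,+0) = 0.000000; V(2,+1) = 0.180306; V(2,+2) = 0.441449
Backward induction: V(k, j) = exp(-r*dt) * [p_u * V(k+1, j+1) + p_m * V(k+1, j) + p_d * V(k+1, j-1)]
  V(1,-1) = exp(-r*dt) * [p_u*0.000000 + p_m*0.000000 + p_d*0.000000] = 0.000000
  V(1,+0) = exp(-r*dt) * [p_u*0.180306 + p_m*0.000000 + p_d*0.000000] = 0.026798
  V(1,+1) = exp(-r*dt) * [p_u*0.441449 + p_m*0.180306 + p_d*0.000000] = 0.185814
  V(0,+0) = exp(-r*dt) * [p_u*0.185814 + p_m*0.026798 + p_d*0.000000] = 0.045482


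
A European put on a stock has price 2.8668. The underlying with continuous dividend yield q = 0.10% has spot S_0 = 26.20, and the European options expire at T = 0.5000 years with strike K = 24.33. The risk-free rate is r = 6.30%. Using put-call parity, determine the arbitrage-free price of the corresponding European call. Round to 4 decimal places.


Put-call parity: C - P = S_0 * exp(-qT) - K * exp(-rT).
S_0 * exp(-qT) = 26.2000 * 0.99950012 = 26.18690327
K * exp(-rT) = 24.3300 * 0.96899096 = 23.57554997
C = P + S*exp(-qT) - K*exp(-rT)
C = 2.8668 + 26.18690327 - 23.57554997 = 5.4782

Answer: Call price = 5.4782


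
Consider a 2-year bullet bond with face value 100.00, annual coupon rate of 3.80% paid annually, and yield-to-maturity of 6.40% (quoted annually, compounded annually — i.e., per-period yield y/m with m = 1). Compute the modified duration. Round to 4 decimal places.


Coupon per period c = face * coupon_rate / m = 3.800000
Periods per year m = 1; per-period yield y/m = 0.064000
Number of cashflows N = 2
Cashflows (t years, CF_t, discount factor 1/(1+y/m)^(m*t), PV):
  t = 1.0000: CF_t = 3.800000, DF = 0.939850, PV = 3.571429
  t = 2.0000: CF_t = 103.800000, DF = 0.883317, PV = 91.688337
Price P = sum_t PV_t = 95.259766
First compute Macaulay numerator sum_t t * PV_t:
  t * PV_t at t = 1.0000: 3.571429
  t * PV_t at t = 2.0000: 183.376675
Macaulay duration D = 186.948103 / 95.259766 = 1.962509
Modified duration = D / (1 + y/m) = 1.962509 / (1 + 0.064000) = 1.844463

Answer: Modified duration = 1.8445


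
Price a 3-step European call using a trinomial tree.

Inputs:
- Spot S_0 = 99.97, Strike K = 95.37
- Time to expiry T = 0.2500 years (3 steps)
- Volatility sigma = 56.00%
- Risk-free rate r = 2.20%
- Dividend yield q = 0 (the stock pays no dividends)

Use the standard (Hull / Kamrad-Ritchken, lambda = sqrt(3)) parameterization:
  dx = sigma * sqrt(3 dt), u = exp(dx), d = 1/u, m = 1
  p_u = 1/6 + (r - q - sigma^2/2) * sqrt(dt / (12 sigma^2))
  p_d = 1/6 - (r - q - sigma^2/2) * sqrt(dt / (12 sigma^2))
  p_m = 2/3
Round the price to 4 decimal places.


Answer: Price = V(0,0) = 13.3042

Derivation:
dt = T/N = 0.083333; dx = sigma*sqrt(3*dt) = 0.280000
u = exp(dx) = 1.323130; d = 1/u = 0.755784
p_u = 0.146607, p_m = 0.666667, p_d = 0.186726
Discount per step: exp(-r*dt) = 0.998168
Stock lattice S(k, j) with j the centered position index:
  k=0: S(0,+0) = 99.9700
  k=1: S(1,-1) = 75.5557; S(1,+0) = 99.9700; S(1,+1) = 132.2733
  k=2: S(2,-2) = 57.1038; S(2,-1) = 75.5557; S(2,+0) = 99.9700; S(2,+1) = 132.2733; S(2,+2) = 175.0147
  k=3: S(3,-3) = 43.1581; S(3,-2) = 57.1038; S(3,-1) = 75.5557; S(3,+0) = 99.9700; S(3,+1) = 132.2733; S(3,+2) = 175.0147; S(3,+3) = 231.5672
Terminal payoffs V(N, j) = max(S_T - K, 0):
  V(3,-3) = 0.000000; V(3,-2) = 0.000000; V(3,-1) = 0.000000; V(3,+0) = 4.600000; V(3,+1) = 36.903287; V(3,+2) = 79.644730; V(3,+3) = 136.197207
Backward induction: V(k, j) = exp(-r*dt) * [p_u * V(k+1, j+1) + p_m * V(k+1, j) + p_d * V(k+1, j-1)]
  V(2,-2) = exp(-r*dt) * [p_u*0.000000 + p_m*0.000000 + p_d*0.000000] = 0.000000
  V(2,-1) = exp(-r*dt) * [p_u*4.600000 + p_m*0.000000 + p_d*0.000000] = 0.673158
  V(2,+0) = exp(-r*dt) * [p_u*36.903287 + p_m*4.600000 + p_d*0.000000] = 8.461425
  V(2,+1) = exp(-r*dt) * [p_u*79.644730 + p_m*36.903287 + p_d*4.600000] = 37.069595
  V(2,+2) = exp(-r*dt) * [p_u*136.197207 + p_m*79.644730 + p_d*36.903287] = 79.808331
  V(1,-1) = exp(-r*dt) * [p_u*8.461425 + p_m*0.673158 + p_d*0.000000] = 1.686183
  V(1,+0) = exp(-r*dt) * [p_u*37.069595 + p_m*8.461425 + p_d*0.673158] = 11.180797
  V(1,+1) = exp(-r*dt) * [p_u*79.808331 + p_m*37.069595 + p_d*8.461425] = 37.923913
  V(0,+0) = exp(-r*dt) * [p_u*37.923913 + p_m*11.180797 + p_d*1.686183] = 13.304222


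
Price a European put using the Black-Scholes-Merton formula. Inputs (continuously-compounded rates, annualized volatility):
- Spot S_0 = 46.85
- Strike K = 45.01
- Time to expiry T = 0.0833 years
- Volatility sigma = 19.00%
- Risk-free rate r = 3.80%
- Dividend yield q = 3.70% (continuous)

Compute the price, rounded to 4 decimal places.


d1 = (ln(S/K) + (r - q + 0.5*sigma^2) * T) / (sigma * sqrt(T)) = 0.75957756
d2 = d1 - sigma * sqrt(T) = 0.70474026
exp(-rT) = 0.99683960; exp(-qT) = 0.99692264
P = K * exp(-rT) * N(-d2) - S_0 * exp(-qT) * N(-d1)
N(-d1) = 0.22375357; N(-d2) = 0.24048595
P = 45.0100 * 0.99683960 * 0.24048595 - 46.8500 * 0.99692264 * 0.22375357 = 0.3395

Answer: Price = 0.3395


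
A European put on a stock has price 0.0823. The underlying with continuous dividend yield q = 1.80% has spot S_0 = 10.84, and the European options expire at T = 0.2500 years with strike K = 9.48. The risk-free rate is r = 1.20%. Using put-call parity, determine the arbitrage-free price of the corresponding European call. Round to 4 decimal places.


Answer: Call price = 1.4220

Derivation:
Put-call parity: C - P = S_0 * exp(-qT) - K * exp(-rT).
S_0 * exp(-qT) = 10.8400 * 0.99551011 = 10.79132959
K * exp(-rT) = 9.4800 * 0.99700450 = 9.45160262
C = P + S*exp(-qT) - K*exp(-rT)
C = 0.0823 + 10.79132959 - 9.45160262 = 1.4220


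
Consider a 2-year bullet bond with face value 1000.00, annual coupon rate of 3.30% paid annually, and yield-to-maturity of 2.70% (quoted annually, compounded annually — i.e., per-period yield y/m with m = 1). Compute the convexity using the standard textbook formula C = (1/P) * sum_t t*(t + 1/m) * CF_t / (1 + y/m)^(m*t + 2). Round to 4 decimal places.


Coupon per period c = face * coupon_rate / m = 33.000000
Periods per year m = 1; per-period yield y/m = 0.027000
Number of cashflows N = 2
Cashflows (t years, CF_t, discount factor 1/(1+y/m)^(m*t), PV):
  t = 1.0000: CF_t = 33.000000, DF = 0.973710, PV = 32.132425
  t = 2.0000: CF_t = 1033.000000, DF = 0.948111, PV = 979.398500
Price P = sum_t PV_t = 1011.530924
Convexity numerator sum_t t*(t + 1/m) * CF_t / (1+y/m)^(m*t + 2):
  t = 1.0000: term = 60.930200
  t = 2.0000: term = 5571.470015
Convexity = (1/P) * sum = 5632.400215 / 1011.530924 = 5.568194

Answer: Convexity = 5.5682


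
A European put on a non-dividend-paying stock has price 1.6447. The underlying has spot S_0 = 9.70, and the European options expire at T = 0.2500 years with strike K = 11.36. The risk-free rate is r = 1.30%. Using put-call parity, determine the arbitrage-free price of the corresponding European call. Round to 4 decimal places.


Put-call parity: C - P = S_0 * exp(-qT) - K * exp(-rT).
S_0 * exp(-qT) = 9.7000 * 1.00000000 = 9.70000000
K * exp(-rT) = 11.3600 * 0.99675528 = 11.32313993
C = P + S*exp(-qT) - K*exp(-rT)
C = 1.6447 + 9.70000000 - 11.32313993 = 0.0216

Answer: Call price = 0.0216


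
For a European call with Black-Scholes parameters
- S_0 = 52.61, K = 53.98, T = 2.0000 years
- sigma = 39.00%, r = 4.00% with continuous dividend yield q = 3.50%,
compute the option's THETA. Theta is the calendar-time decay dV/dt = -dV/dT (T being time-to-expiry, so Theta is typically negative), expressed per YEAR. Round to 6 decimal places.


Answer: Theta = -2.349334

Derivation:
d1 = 0.2472926619; d2 = -0.3042506275
phi(d1) = 0.3869284977; exp(-qT) = 0.9323938199; exp(-rT) = 0.9231163464
Theta = -S*exp(-qT)*phi(d1)*sigma/(2*sqrt(T)) - r*K*exp(-rT)*N(d2) + q*S*exp(-qT)*N(d1)
N(d1) = 0.5976591313; N(d2) = 0.3804684784; sqrt(T) = 1.4142135624
Term 1 = -52.6100 * 0.9323938199 * 0.3869284977 * 0.3900 / (2 * 1.4142135624) = -2.6170861478
Term 2 = -0.0400 * 53.9800 * 0.9231163464 * 0.3804684784 = -0.7583470375
Term 3 = 0.0350 * 52.6100 * 0.9323938199 * 0.5976591313 = 1.0260990645
Theta = -2.6170861478 + (-0.7583470375) + (1.0260990645) = -2.349334


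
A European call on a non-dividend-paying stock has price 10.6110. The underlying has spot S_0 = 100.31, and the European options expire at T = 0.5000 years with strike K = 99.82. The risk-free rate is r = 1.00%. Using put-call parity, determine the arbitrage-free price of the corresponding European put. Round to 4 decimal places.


Put-call parity: C - P = S_0 * exp(-qT) - K * exp(-rT).
S_0 * exp(-qT) = 100.3100 * 1.00000000 = 100.31000000
K * exp(-rT) = 99.8200 * 0.99501248 = 99.32214567
P = C - S*exp(-qT) + K*exp(-rT)
P = 10.6110 - 100.31000000 + 99.32214567 = 9.6231

Answer: Put price = 9.6231


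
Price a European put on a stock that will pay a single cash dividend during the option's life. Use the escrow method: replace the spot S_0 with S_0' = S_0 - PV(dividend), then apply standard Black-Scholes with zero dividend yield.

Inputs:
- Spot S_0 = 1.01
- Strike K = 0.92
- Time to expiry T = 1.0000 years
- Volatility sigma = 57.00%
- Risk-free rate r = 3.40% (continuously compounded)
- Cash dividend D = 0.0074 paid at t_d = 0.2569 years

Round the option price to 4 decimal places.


PV(D) = D * exp(-r * t_d) = 0.0074 * 0.99130344 = 0.00733565
S_0' = S_0 - PV(D) = 1.0100 - 0.00733565 = 1.00266435
d1 = (ln(S_0'/K) + (r + sigma^2/2)*T) / (sigma*sqrt(T)) = 0.49560074
d2 = d1 - sigma*sqrt(T) = -0.07439926
exp(-rT) = 0.96657150
N(-d1) = 0.31008807; N(-d2) = 0.52965365
P = K * exp(-rT) * N(-d2) - S_0' * N(-d1) = 0.9200 * 0.96657150 * 0.52965365 - 1.00266435 * 0.31008807 = 0.1601

Answer: Price = 0.1601


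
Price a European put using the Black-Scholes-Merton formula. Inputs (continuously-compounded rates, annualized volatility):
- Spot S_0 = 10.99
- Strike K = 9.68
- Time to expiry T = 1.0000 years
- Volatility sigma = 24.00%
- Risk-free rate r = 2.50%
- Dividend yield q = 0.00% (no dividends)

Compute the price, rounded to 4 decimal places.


d1 = (ln(S/K) + (r - q + 0.5*sigma^2) * T) / (sigma * sqrt(T)) = 0.75301611
d2 = d1 - sigma * sqrt(T) = 0.51301611
exp(-rT) = 0.97530991; exp(-qT) = 1.00000000
P = K * exp(-rT) * N(-d2) - S_0 * exp(-qT) * N(-d1)
N(-d1) = 0.22572012; N(-d2) = 0.30397002
P = 9.6800 * 0.97530991 * 0.30397002 - 10.9900 * 1.00000000 * 0.22572012 = 0.3891

Answer: Price = 0.3891


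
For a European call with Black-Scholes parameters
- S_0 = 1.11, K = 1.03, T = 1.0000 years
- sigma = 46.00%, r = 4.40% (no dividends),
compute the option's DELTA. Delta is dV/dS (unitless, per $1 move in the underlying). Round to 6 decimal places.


d1 = 0.4882635067; d2 = 0.0282635067
phi(d1) = 0.3541130172; exp(-qT) = 1.0000000000; exp(-rT) = 0.9569539575
N(d1) = 0.6873183966
Delta = exp(-qT) * N(d1) = 1.0000000000 * 0.6873183966 = 0.687318

Answer: Delta = 0.687318


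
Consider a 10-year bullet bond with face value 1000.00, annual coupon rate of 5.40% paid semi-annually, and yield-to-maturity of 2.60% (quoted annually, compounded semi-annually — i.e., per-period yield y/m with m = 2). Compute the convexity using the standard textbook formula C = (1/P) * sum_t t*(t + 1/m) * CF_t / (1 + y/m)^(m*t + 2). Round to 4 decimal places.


Coupon per period c = face * coupon_rate / m = 27.000000
Periods per year m = 2; per-period yield y/m = 0.013000
Number of cashflows N = 20
Cashflows (t years, CF_t, discount factor 1/(1+y/m)^(m*t), PV):
  t = 0.5000: CF_t = 27.000000, DF = 0.987167, PV = 26.653504
  t = 1.0000: CF_t = 27.000000, DF = 0.974498, PV = 26.311456
  t = 1.5000: CF_t = 27.000000, DF = 0.961992, PV = 25.973796
  t = 2.0000: CF_t = 27.000000, DF = 0.949647, PV = 25.640470
  t = 2.5000: CF_t = 27.000000, DF = 0.937460, PV = 25.311422
  t = 3.0000: CF_t = 27.000000, DF = 0.925429, PV = 24.986596
  t = 3.5000: CF_t = 27.000000, DF = 0.913553, PV = 24.665939
  t = 4.0000: CF_t = 27.000000, DF = 0.901829, PV = 24.349396
  t = 4.5000: CF_t = 27.000000, DF = 0.890256, PV = 24.036917
  t = 5.0000: CF_t = 27.000000, DF = 0.878831, PV = 23.728447
  t = 5.5000: CF_t = 27.000000, DF = 0.867553, PV = 23.423936
  t = 6.0000: CF_t = 27.000000, DF = 0.856420, PV = 23.123332
  t = 6.5000: CF_t = 27.000000, DF = 0.845429, PV = 22.826587
  t = 7.0000: CF_t = 27.000000, DF = 0.834580, PV = 22.533649
  t = 7.5000: CF_t = 27.000000, DF = 0.823869, PV = 22.244471
  t = 8.0000: CF_t = 27.000000, DF = 0.813296, PV = 21.959004
  t = 8.5000: CF_t = 27.000000, DF = 0.802859, PV = 21.677200
  t = 9.0000: CF_t = 27.000000, DF = 0.792556, PV = 21.399013
  t = 9.5000: CF_t = 27.000000, DF = 0.782385, PV = 21.124396
  t = 10.0000: CF_t = 1027.000000, DF = 0.772345, PV = 793.197865
Price P = sum_t PV_t = 1245.167395
Convexity numerator sum_t t*(t + 1/m) * CF_t / (1+y/m)^(m*t + 2):
  t = 0.5000: term = 12.986898
  t = 1.0000: term = 38.460705
  t = 1.5000: term = 75.934265
  t = 2.0000: term = 124.932979
  t = 2.5000: term = 184.994540
  t = 3.0000: term = 255.668663
  t = 3.5000: term = 336.516832
  t = 4.0000: term = 427.112042
  t = 4.5000: term = 527.038551
  t = 5.0000: term = 635.891637
  t = 5.5000: term = 753.277359
  t = 6.0000: term = 878.812319
  t = 6.5000: term = 1012.123434
  t = 7.0000: term = 1152.847712
  t = 7.5000: term = 1300.632025
  t = 8.0000: term = 1455.132901
  t = 8.5000: term = 1616.016302
  t = 9.0000: term = 1782.957420
  t = 9.5000: term = 1955.640474
  t = 10.0000: term = 81161.851304
Convexity = (1/P) * sum = 95688.828362 / 1245.167395 = 76.848164

Answer: Convexity = 76.8482


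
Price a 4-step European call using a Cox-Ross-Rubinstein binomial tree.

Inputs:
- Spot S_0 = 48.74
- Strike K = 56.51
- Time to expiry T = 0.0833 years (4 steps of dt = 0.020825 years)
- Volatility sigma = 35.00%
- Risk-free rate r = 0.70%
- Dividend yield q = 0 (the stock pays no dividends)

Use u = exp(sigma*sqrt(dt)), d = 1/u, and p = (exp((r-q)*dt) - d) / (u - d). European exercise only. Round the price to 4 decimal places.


dt = T/N = 0.020825
u = exp(sigma*sqrt(dt)) = 1.051805; d = 1/u = 0.950746
p = (exp((r-q)*dt) - d) / (u - d) = 0.488818
Discount per step: exp(-r*dt) = 0.999854
Stock lattice S(k, i) with i counting down-moves:
  k=0: S(0,0) = 48.7400
  k=1: S(1,0) = 51.2650; S(1,1) = 46.3394
  k=2: S(2,0) = 53.9208; S(2,1) = 48.7400; S(2,2) = 44.0570
  k=3: S(3,0) = 56.7142; S(3,1) = 51.2650; S(3,2) = 46.3394; S(3,3) = 41.8870
  k=4: S(4,0) = 59.6523; S(4,1) = 53.9208; S(4,2) = 48.7400; S(4,3) = 44.0570; S(4,4) = 39.8239
Terminal payoffs V(N, i) = max(S_T - K, 0):
  V(4,0) = 3.142271; V(4,1) = 0.000000; V(4,2) = 0.000000; V(4,3) = 0.000000; V(4,4) = 0.000000
Backward induction: V(k, i) = exp(-r*dt) * [p * V(k+1, i) + (1-p) * V(k+1, i+1)].
  V(3,0) = exp(-r*dt) * [p*3.142271 + (1-p)*0.000000] = 1.535776
  V(3,1) = exp(-r*dt) * [p*0.000000 + (1-p)*0.000000] = 0.000000
  V(3,2) = exp(-r*dt) * [p*0.000000 + (1-p)*0.000000] = 0.000000
  V(3,3) = exp(-r*dt) * [p*0.000000 + (1-p)*0.000000] = 0.000000
  V(2,0) = exp(-r*dt) * [p*1.535776 + (1-p)*0.000000] = 0.750606
  V(2,1) = exp(-r*dt) * [p*0.000000 + (1-p)*0.000000] = 0.000000
  V(2,2) = exp(-r*dt) * [p*0.000000 + (1-p)*0.000000] = 0.000000
  V(1,0) = exp(-r*dt) * [p*0.750606 + (1-p)*0.000000] = 0.366856
  V(1,1) = exp(-r*dt) * [p*0.000000 + (1-p)*0.000000] = 0.000000
  V(0,0) = exp(-r*dt) * [p*0.366856 + (1-p)*0.000000] = 0.179300

Answer: Price = V(0,0) = 0.1793


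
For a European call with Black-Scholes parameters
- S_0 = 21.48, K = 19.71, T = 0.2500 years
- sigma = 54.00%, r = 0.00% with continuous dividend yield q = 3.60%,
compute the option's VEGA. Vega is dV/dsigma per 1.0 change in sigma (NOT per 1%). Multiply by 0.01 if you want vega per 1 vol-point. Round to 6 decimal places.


d1 = 0.4201709203; d2 = 0.1501709203
phi(d1) = 0.3652364473; exp(-qT) = 0.9910403788; exp(-rT) = 1.0000000000
Vega = S * exp(-qT) * phi(d1) * sqrt(T) = 21.4800 * 0.9910403788 * 0.3652364473 * 0.5000000000 = 3.887494

Answer: Vega = 3.887494


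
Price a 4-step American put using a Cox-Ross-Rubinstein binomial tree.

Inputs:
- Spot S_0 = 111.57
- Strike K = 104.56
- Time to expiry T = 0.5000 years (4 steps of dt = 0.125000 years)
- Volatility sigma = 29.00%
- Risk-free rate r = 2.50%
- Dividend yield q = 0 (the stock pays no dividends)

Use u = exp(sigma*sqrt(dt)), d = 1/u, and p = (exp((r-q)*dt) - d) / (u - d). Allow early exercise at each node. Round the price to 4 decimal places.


Answer: Price = V(0,0) = 5.6048

Derivation:
dt = T/N = 0.125000
u = exp(sigma*sqrt(dt)) = 1.107971; d = 1/u = 0.902551
p = (exp((r-q)*dt) - d) / (u - d) = 0.489626
Discount per step: exp(-r*dt) = 0.996880
Stock lattice S(k, i) with i counting down-moves:
  k=0: S(0,0) = 111.5700
  k=1: S(1,0) = 123.6163; S(1,1) = 100.6976
  k=2: S(2,0) = 136.9633; S(2,1) = 111.5700; S(2,2) = 90.8847
  k=3: S(3,0) = 151.7514; S(3,1) = 123.6163; S(3,2) = 100.6976; S(3,3) = 82.0280
  k=4: S(4,0) = 168.1362; S(4,1) = 136.9633; S(4,2) = 111.5700; S(4,3) = 90.8847; S(4,4) = 74.0344
Terminal payoffs V(N, i) = max(K - S_T, 0):
  V(4,0) = 0.000000; V(4,1) = 0.000000; V(4,2) = 0.000000; V(4,3) = 13.675340; V(4,4) = 30.525569
Backward induction: V(k, i) = exp(-r*dt) * [p * V(k+1, i) + (1-p) * V(k+1, i+1)]; then take max(V_cont, immediate exercise) for American.
  V(3,0) = exp(-r*dt) * [p*0.000000 + (1-p)*0.000000] = 0.000000; exercise = 0.000000; V(3,0) = max -> 0.000000
  V(3,1) = exp(-r*dt) * [p*0.000000 + (1-p)*0.000000] = 0.000000; exercise = 0.000000; V(3,1) = max -> 0.000000
  V(3,2) = exp(-r*dt) * [p*0.000000 + (1-p)*13.675340] = 6.957757; exercise = 3.862425; V(3,2) = max -> 6.957757
  V(3,3) = exp(-r*dt) * [p*13.675340 + (1-p)*30.525569] = 22.205752; exercise = 22.531992; V(3,3) = max -> 22.531992
  V(2,0) = exp(-r*dt) * [p*0.000000 + (1-p)*0.000000] = 0.000000; exercise = 0.000000; V(2,0) = max -> 0.000000
  V(2,1) = exp(-r*dt) * [p*0.000000 + (1-p)*6.957757] = 3.539976; exercise = 0.000000; V(2,1) = max -> 3.539976
  V(2,2) = exp(-r*dt) * [p*6.957757 + (1-p)*22.531992] = 14.859927; exercise = 13.675340; V(2,2) = max -> 14.859927
  V(1,0) = exp(-r*dt) * [p*0.000000 + (1-p)*3.539976] = 1.801074; exercise = 0.000000; V(1,0) = max -> 1.801074
  V(1,1) = exp(-r*dt) * [p*3.539976 + (1-p)*14.859927] = 9.288310; exercise = 3.862425; V(1,1) = max -> 9.288310
  V(0,0) = exp(-r*dt) * [p*1.801074 + (1-p)*9.288310] = 5.604820; exercise = 0.000000; V(0,0) = max -> 5.604820
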